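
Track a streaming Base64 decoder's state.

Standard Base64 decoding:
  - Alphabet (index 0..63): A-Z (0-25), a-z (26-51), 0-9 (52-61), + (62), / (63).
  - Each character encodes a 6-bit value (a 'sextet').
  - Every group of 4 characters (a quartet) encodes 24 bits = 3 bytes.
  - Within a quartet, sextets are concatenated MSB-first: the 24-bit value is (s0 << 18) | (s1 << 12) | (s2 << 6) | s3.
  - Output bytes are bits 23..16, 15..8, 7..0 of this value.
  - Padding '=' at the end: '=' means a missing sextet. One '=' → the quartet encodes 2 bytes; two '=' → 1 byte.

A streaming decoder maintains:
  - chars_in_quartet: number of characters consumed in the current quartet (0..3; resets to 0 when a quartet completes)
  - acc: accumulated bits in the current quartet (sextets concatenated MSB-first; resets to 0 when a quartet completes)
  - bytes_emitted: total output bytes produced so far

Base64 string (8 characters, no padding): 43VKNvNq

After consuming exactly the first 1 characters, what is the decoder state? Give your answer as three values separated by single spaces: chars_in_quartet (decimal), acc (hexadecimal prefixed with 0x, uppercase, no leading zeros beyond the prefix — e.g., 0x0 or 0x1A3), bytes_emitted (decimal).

After char 0 ('4'=56): chars_in_quartet=1 acc=0x38 bytes_emitted=0

Answer: 1 0x38 0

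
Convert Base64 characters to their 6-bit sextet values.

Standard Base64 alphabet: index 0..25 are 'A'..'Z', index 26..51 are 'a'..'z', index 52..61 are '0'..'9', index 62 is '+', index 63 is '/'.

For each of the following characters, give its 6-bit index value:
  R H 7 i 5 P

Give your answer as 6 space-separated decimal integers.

Answer: 17 7 59 34 57 15

Derivation:
'R': A..Z range, ord('R') − ord('A') = 17
'H': A..Z range, ord('H') − ord('A') = 7
'7': 0..9 range, 52 + ord('7') − ord('0') = 59
'i': a..z range, 26 + ord('i') − ord('a') = 34
'5': 0..9 range, 52 + ord('5') − ord('0') = 57
'P': A..Z range, ord('P') − ord('A') = 15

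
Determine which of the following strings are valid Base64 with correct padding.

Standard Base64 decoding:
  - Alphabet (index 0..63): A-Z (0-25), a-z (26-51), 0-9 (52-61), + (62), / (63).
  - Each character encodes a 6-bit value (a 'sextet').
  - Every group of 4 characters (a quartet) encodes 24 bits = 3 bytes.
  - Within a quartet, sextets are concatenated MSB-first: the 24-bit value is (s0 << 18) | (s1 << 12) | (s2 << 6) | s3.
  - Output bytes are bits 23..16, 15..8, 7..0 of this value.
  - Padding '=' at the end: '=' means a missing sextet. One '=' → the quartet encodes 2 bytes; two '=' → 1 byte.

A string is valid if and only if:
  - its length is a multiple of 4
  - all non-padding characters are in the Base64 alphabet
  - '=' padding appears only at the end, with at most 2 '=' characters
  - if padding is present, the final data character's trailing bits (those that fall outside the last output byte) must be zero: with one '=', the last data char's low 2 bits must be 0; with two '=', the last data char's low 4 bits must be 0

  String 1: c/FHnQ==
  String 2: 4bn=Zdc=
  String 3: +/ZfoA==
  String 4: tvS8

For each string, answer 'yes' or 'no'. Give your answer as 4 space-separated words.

Answer: yes no yes yes

Derivation:
String 1: 'c/FHnQ==' → valid
String 2: '4bn=Zdc=' → invalid (bad char(s): ['=']; '=' in middle)
String 3: '+/ZfoA==' → valid
String 4: 'tvS8' → valid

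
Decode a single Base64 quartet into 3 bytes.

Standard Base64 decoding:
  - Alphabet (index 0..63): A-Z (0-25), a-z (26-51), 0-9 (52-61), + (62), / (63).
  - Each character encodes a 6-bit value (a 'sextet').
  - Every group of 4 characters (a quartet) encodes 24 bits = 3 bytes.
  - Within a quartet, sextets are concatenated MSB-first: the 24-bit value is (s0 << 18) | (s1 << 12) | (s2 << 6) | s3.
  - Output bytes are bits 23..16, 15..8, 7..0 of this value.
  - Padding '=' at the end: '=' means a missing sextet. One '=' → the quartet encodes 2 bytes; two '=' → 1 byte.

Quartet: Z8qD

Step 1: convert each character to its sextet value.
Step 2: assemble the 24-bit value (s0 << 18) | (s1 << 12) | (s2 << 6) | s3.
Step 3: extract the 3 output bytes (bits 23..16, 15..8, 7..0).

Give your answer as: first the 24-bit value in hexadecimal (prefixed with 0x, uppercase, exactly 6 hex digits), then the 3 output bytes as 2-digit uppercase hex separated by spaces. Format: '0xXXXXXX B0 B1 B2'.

Answer: 0x67CA83 67 CA 83

Derivation:
Sextets: Z=25, 8=60, q=42, D=3
24-bit: (25<<18) | (60<<12) | (42<<6) | 3
      = 0x640000 | 0x03C000 | 0x000A80 | 0x000003
      = 0x67CA83
Bytes: (v>>16)&0xFF=67, (v>>8)&0xFF=CA, v&0xFF=83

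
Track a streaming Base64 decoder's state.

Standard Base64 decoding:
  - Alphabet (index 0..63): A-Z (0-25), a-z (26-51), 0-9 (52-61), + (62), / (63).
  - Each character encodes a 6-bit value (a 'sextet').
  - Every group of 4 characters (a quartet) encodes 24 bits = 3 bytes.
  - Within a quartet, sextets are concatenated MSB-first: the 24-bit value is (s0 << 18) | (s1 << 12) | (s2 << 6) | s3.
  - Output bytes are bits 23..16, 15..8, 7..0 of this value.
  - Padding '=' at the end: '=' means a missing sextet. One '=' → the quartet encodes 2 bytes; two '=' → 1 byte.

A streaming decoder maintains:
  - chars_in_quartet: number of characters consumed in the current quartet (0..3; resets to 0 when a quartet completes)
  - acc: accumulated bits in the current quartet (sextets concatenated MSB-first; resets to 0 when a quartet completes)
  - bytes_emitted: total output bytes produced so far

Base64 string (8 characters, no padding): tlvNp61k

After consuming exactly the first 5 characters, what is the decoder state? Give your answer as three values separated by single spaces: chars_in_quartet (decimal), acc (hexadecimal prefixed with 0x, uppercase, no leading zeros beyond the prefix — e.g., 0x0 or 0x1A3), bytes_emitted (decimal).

Answer: 1 0x29 3

Derivation:
After char 0 ('t'=45): chars_in_quartet=1 acc=0x2D bytes_emitted=0
After char 1 ('l'=37): chars_in_quartet=2 acc=0xB65 bytes_emitted=0
After char 2 ('v'=47): chars_in_quartet=3 acc=0x2D96F bytes_emitted=0
After char 3 ('N'=13): chars_in_quartet=4 acc=0xB65BCD -> emit B6 5B CD, reset; bytes_emitted=3
After char 4 ('p'=41): chars_in_quartet=1 acc=0x29 bytes_emitted=3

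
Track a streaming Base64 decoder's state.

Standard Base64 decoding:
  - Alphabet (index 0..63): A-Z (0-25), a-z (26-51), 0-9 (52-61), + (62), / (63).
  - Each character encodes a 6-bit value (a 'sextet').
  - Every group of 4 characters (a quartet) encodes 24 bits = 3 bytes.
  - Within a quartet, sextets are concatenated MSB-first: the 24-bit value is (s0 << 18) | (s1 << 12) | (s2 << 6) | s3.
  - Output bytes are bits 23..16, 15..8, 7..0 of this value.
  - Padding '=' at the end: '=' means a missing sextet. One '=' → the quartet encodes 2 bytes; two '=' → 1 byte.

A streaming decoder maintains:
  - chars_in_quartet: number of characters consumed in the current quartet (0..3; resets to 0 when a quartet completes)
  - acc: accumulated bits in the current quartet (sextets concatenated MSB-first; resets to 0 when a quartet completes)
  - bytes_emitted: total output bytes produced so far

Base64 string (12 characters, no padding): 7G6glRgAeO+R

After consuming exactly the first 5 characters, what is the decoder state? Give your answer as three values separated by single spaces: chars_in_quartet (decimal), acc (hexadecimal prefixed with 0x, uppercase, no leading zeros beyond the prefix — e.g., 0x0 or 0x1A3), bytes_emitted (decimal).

Answer: 1 0x25 3

Derivation:
After char 0 ('7'=59): chars_in_quartet=1 acc=0x3B bytes_emitted=0
After char 1 ('G'=6): chars_in_quartet=2 acc=0xEC6 bytes_emitted=0
After char 2 ('6'=58): chars_in_quartet=3 acc=0x3B1BA bytes_emitted=0
After char 3 ('g'=32): chars_in_quartet=4 acc=0xEC6EA0 -> emit EC 6E A0, reset; bytes_emitted=3
After char 4 ('l'=37): chars_in_quartet=1 acc=0x25 bytes_emitted=3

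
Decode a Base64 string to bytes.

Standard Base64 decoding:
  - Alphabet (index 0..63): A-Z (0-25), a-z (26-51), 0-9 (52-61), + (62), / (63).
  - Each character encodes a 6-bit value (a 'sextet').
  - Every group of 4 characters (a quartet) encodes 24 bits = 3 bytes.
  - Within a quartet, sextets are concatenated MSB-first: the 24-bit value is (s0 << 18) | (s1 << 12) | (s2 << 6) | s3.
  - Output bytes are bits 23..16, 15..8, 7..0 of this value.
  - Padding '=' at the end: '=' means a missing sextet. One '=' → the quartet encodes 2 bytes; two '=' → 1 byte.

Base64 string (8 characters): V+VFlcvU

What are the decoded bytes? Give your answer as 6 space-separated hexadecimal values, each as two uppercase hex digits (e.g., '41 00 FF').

After char 0 ('V'=21): chars_in_quartet=1 acc=0x15 bytes_emitted=0
After char 1 ('+'=62): chars_in_quartet=2 acc=0x57E bytes_emitted=0
After char 2 ('V'=21): chars_in_quartet=3 acc=0x15F95 bytes_emitted=0
After char 3 ('F'=5): chars_in_quartet=4 acc=0x57E545 -> emit 57 E5 45, reset; bytes_emitted=3
After char 4 ('l'=37): chars_in_quartet=1 acc=0x25 bytes_emitted=3
After char 5 ('c'=28): chars_in_quartet=2 acc=0x95C bytes_emitted=3
After char 6 ('v'=47): chars_in_quartet=3 acc=0x2572F bytes_emitted=3
After char 7 ('U'=20): chars_in_quartet=4 acc=0x95CBD4 -> emit 95 CB D4, reset; bytes_emitted=6

Answer: 57 E5 45 95 CB D4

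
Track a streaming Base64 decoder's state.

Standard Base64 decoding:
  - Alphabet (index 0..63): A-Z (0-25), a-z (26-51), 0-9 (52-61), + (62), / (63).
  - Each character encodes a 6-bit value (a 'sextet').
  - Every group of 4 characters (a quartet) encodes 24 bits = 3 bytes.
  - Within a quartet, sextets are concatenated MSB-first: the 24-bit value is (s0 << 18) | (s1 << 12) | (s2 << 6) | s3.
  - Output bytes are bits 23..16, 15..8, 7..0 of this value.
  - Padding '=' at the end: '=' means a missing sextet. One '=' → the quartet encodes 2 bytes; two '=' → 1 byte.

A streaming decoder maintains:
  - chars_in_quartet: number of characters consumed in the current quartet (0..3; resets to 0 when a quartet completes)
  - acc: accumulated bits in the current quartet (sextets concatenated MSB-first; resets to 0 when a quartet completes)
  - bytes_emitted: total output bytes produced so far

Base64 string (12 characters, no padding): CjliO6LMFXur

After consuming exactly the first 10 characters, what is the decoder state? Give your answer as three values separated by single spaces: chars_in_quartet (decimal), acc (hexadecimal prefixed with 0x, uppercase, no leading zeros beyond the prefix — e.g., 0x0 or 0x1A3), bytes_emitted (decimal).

After char 0 ('C'=2): chars_in_quartet=1 acc=0x2 bytes_emitted=0
After char 1 ('j'=35): chars_in_quartet=2 acc=0xA3 bytes_emitted=0
After char 2 ('l'=37): chars_in_quartet=3 acc=0x28E5 bytes_emitted=0
After char 3 ('i'=34): chars_in_quartet=4 acc=0xA3962 -> emit 0A 39 62, reset; bytes_emitted=3
After char 4 ('O'=14): chars_in_quartet=1 acc=0xE bytes_emitted=3
After char 5 ('6'=58): chars_in_quartet=2 acc=0x3BA bytes_emitted=3
After char 6 ('L'=11): chars_in_quartet=3 acc=0xEE8B bytes_emitted=3
After char 7 ('M'=12): chars_in_quartet=4 acc=0x3BA2CC -> emit 3B A2 CC, reset; bytes_emitted=6
After char 8 ('F'=5): chars_in_quartet=1 acc=0x5 bytes_emitted=6
After char 9 ('X'=23): chars_in_quartet=2 acc=0x157 bytes_emitted=6

Answer: 2 0x157 6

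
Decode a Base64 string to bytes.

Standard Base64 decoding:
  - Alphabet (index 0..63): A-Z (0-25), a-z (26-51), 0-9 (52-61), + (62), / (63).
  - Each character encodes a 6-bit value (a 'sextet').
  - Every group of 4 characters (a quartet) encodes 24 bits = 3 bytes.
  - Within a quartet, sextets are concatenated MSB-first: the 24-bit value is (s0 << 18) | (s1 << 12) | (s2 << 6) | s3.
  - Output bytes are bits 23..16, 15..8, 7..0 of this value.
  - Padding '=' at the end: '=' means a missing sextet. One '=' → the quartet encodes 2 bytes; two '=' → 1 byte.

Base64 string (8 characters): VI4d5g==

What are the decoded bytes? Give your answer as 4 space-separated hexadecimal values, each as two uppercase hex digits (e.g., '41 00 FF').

Answer: 54 8E 1D E6

Derivation:
After char 0 ('V'=21): chars_in_quartet=1 acc=0x15 bytes_emitted=0
After char 1 ('I'=8): chars_in_quartet=2 acc=0x548 bytes_emitted=0
After char 2 ('4'=56): chars_in_quartet=3 acc=0x15238 bytes_emitted=0
After char 3 ('d'=29): chars_in_quartet=4 acc=0x548E1D -> emit 54 8E 1D, reset; bytes_emitted=3
After char 4 ('5'=57): chars_in_quartet=1 acc=0x39 bytes_emitted=3
After char 5 ('g'=32): chars_in_quartet=2 acc=0xE60 bytes_emitted=3
Padding '==': partial quartet acc=0xE60 -> emit E6; bytes_emitted=4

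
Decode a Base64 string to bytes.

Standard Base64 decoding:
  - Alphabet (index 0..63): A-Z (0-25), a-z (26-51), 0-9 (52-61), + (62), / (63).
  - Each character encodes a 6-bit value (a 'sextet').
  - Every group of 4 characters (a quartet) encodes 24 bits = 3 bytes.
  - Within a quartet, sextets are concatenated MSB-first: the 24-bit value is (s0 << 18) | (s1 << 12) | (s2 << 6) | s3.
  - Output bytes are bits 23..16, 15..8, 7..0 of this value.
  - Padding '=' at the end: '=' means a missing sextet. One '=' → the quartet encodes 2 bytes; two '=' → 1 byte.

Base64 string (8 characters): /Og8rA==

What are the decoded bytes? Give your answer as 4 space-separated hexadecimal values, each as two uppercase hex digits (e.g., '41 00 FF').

After char 0 ('/'=63): chars_in_quartet=1 acc=0x3F bytes_emitted=0
After char 1 ('O'=14): chars_in_quartet=2 acc=0xFCE bytes_emitted=0
After char 2 ('g'=32): chars_in_quartet=3 acc=0x3F3A0 bytes_emitted=0
After char 3 ('8'=60): chars_in_quartet=4 acc=0xFCE83C -> emit FC E8 3C, reset; bytes_emitted=3
After char 4 ('r'=43): chars_in_quartet=1 acc=0x2B bytes_emitted=3
After char 5 ('A'=0): chars_in_quartet=2 acc=0xAC0 bytes_emitted=3
Padding '==': partial quartet acc=0xAC0 -> emit AC; bytes_emitted=4

Answer: FC E8 3C AC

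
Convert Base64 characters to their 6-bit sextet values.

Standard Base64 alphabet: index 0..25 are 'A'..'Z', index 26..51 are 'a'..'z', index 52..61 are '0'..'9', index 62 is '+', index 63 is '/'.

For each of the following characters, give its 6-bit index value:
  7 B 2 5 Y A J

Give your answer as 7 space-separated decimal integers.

'7': 0..9 range, 52 + ord('7') − ord('0') = 59
'B': A..Z range, ord('B') − ord('A') = 1
'2': 0..9 range, 52 + ord('2') − ord('0') = 54
'5': 0..9 range, 52 + ord('5') − ord('0') = 57
'Y': A..Z range, ord('Y') − ord('A') = 24
'A': A..Z range, ord('A') − ord('A') = 0
'J': A..Z range, ord('J') − ord('A') = 9

Answer: 59 1 54 57 24 0 9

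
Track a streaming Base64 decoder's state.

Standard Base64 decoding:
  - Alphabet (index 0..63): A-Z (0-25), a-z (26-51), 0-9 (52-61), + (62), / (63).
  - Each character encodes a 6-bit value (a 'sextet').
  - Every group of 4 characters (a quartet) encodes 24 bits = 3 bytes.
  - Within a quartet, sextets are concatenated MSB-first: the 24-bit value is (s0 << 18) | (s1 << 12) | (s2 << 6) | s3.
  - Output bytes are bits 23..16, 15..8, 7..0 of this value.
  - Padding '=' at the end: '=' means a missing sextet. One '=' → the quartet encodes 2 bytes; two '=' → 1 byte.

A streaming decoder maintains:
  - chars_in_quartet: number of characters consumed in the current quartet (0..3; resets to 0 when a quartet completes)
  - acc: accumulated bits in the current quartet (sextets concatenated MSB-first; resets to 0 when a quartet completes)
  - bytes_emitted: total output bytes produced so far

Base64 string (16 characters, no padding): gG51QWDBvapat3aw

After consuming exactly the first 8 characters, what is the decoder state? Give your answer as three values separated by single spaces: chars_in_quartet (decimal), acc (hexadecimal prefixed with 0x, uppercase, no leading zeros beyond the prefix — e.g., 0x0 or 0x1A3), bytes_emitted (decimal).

After char 0 ('g'=32): chars_in_quartet=1 acc=0x20 bytes_emitted=0
After char 1 ('G'=6): chars_in_quartet=2 acc=0x806 bytes_emitted=0
After char 2 ('5'=57): chars_in_quartet=3 acc=0x201B9 bytes_emitted=0
After char 3 ('1'=53): chars_in_quartet=4 acc=0x806E75 -> emit 80 6E 75, reset; bytes_emitted=3
After char 4 ('Q'=16): chars_in_quartet=1 acc=0x10 bytes_emitted=3
After char 5 ('W'=22): chars_in_quartet=2 acc=0x416 bytes_emitted=3
After char 6 ('D'=3): chars_in_quartet=3 acc=0x10583 bytes_emitted=3
After char 7 ('B'=1): chars_in_quartet=4 acc=0x4160C1 -> emit 41 60 C1, reset; bytes_emitted=6

Answer: 0 0x0 6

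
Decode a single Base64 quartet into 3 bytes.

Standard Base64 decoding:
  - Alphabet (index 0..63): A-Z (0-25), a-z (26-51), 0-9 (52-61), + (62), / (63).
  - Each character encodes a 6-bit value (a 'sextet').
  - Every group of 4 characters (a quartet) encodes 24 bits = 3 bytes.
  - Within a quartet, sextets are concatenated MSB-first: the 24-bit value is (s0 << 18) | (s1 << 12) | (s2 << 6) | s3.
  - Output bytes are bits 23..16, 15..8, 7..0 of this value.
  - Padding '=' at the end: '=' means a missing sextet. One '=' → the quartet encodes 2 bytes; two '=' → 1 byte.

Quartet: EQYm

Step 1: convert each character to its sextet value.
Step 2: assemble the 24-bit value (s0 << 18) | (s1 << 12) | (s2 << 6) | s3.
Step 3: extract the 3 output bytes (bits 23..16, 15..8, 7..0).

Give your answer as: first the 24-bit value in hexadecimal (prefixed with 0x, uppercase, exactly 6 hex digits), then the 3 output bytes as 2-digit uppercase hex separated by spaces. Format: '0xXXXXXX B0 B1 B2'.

Sextets: E=4, Q=16, Y=24, m=38
24-bit: (4<<18) | (16<<12) | (24<<6) | 38
      = 0x100000 | 0x010000 | 0x000600 | 0x000026
      = 0x110626
Bytes: (v>>16)&0xFF=11, (v>>8)&0xFF=06, v&0xFF=26

Answer: 0x110626 11 06 26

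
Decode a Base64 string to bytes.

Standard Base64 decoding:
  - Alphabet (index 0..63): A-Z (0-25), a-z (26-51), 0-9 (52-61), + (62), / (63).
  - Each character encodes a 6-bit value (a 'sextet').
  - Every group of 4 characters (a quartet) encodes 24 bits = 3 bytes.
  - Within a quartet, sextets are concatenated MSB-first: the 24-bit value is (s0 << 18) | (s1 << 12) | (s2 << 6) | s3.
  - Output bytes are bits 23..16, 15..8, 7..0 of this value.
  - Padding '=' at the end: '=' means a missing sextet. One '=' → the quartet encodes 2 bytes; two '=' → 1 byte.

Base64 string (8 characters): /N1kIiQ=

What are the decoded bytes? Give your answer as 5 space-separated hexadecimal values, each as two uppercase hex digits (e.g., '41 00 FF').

After char 0 ('/'=63): chars_in_quartet=1 acc=0x3F bytes_emitted=0
After char 1 ('N'=13): chars_in_quartet=2 acc=0xFCD bytes_emitted=0
After char 2 ('1'=53): chars_in_quartet=3 acc=0x3F375 bytes_emitted=0
After char 3 ('k'=36): chars_in_quartet=4 acc=0xFCDD64 -> emit FC DD 64, reset; bytes_emitted=3
After char 4 ('I'=8): chars_in_quartet=1 acc=0x8 bytes_emitted=3
After char 5 ('i'=34): chars_in_quartet=2 acc=0x222 bytes_emitted=3
After char 6 ('Q'=16): chars_in_quartet=3 acc=0x8890 bytes_emitted=3
Padding '=': partial quartet acc=0x8890 -> emit 22 24; bytes_emitted=5

Answer: FC DD 64 22 24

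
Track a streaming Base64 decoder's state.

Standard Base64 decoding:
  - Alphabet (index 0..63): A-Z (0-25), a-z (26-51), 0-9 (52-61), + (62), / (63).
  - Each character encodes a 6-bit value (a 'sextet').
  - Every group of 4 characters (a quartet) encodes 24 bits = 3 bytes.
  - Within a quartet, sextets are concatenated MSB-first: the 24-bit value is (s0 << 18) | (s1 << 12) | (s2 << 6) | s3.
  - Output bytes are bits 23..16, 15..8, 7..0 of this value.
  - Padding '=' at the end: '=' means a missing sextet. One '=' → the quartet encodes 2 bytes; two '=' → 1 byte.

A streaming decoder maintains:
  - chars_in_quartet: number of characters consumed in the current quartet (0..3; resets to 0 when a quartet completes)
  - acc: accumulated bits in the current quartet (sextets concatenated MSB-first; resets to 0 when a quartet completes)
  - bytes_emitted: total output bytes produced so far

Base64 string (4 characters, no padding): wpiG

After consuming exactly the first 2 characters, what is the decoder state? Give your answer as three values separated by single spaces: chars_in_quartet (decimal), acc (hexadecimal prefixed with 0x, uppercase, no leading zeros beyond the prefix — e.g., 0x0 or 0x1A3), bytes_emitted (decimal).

Answer: 2 0xC29 0

Derivation:
After char 0 ('w'=48): chars_in_quartet=1 acc=0x30 bytes_emitted=0
After char 1 ('p'=41): chars_in_quartet=2 acc=0xC29 bytes_emitted=0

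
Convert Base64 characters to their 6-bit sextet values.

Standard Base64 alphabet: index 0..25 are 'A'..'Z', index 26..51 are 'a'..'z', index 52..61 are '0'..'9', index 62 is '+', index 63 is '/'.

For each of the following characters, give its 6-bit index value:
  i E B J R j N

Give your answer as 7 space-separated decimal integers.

Answer: 34 4 1 9 17 35 13

Derivation:
'i': a..z range, 26 + ord('i') − ord('a') = 34
'E': A..Z range, ord('E') − ord('A') = 4
'B': A..Z range, ord('B') − ord('A') = 1
'J': A..Z range, ord('J') − ord('A') = 9
'R': A..Z range, ord('R') − ord('A') = 17
'j': a..z range, 26 + ord('j') − ord('a') = 35
'N': A..Z range, ord('N') − ord('A') = 13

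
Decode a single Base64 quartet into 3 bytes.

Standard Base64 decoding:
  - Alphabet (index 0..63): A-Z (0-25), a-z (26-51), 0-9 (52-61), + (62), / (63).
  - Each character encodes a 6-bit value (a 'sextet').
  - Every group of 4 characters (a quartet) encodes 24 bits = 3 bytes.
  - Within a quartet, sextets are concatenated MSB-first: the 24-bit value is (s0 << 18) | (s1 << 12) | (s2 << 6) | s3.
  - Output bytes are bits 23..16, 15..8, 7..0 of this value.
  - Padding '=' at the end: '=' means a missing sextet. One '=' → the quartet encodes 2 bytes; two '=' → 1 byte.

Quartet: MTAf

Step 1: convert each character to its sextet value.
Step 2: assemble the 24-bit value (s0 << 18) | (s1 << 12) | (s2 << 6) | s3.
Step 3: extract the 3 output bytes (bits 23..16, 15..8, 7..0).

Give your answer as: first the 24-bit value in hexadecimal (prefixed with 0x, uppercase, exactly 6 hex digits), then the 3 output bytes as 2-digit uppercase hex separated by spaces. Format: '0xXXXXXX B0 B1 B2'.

Sextets: M=12, T=19, A=0, f=31
24-bit: (12<<18) | (19<<12) | (0<<6) | 31
      = 0x300000 | 0x013000 | 0x000000 | 0x00001F
      = 0x31301F
Bytes: (v>>16)&0xFF=31, (v>>8)&0xFF=30, v&0xFF=1F

Answer: 0x31301F 31 30 1F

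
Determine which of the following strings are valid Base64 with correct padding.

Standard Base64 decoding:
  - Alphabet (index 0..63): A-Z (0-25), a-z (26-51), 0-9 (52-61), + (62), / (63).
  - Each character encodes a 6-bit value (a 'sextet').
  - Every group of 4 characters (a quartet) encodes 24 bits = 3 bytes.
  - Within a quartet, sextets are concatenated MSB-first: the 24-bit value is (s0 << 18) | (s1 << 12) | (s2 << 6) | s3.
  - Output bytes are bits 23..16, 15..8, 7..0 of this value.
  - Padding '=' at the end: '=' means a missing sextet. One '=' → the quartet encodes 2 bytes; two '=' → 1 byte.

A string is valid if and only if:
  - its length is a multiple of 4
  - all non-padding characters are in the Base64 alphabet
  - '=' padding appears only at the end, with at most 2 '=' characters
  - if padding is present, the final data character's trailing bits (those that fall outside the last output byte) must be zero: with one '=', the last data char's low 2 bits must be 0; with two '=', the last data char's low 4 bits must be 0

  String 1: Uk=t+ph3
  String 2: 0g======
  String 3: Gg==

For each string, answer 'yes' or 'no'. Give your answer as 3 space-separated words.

Answer: no no yes

Derivation:
String 1: 'Uk=t+ph3' → invalid (bad char(s): ['=']; '=' in middle)
String 2: '0g======' → invalid (6 pad chars (max 2))
String 3: 'Gg==' → valid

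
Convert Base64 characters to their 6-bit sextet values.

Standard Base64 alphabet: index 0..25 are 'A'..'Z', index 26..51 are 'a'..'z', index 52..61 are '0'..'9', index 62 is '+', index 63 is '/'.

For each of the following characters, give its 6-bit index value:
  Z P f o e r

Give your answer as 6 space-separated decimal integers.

Answer: 25 15 31 40 30 43

Derivation:
'Z': A..Z range, ord('Z') − ord('A') = 25
'P': A..Z range, ord('P') − ord('A') = 15
'f': a..z range, 26 + ord('f') − ord('a') = 31
'o': a..z range, 26 + ord('o') − ord('a') = 40
'e': a..z range, 26 + ord('e') − ord('a') = 30
'r': a..z range, 26 + ord('r') − ord('a') = 43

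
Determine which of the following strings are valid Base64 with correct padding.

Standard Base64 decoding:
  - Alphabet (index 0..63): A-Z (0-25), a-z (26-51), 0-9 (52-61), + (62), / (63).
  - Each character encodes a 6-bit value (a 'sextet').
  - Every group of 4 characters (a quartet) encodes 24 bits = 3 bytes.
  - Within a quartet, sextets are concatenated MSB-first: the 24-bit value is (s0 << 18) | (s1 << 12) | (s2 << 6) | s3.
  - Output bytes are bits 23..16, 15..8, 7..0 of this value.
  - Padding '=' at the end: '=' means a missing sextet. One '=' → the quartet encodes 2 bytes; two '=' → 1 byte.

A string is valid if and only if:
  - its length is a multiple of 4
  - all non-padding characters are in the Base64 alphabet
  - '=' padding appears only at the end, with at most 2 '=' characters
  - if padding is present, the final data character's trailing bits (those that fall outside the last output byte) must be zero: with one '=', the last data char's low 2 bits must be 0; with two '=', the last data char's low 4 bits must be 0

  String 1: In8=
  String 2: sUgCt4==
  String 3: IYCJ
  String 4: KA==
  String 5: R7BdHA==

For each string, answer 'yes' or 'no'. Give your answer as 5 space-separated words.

String 1: 'In8=' → valid
String 2: 'sUgCt4==' → invalid (bad trailing bits)
String 3: 'IYCJ' → valid
String 4: 'KA==' → valid
String 5: 'R7BdHA==' → valid

Answer: yes no yes yes yes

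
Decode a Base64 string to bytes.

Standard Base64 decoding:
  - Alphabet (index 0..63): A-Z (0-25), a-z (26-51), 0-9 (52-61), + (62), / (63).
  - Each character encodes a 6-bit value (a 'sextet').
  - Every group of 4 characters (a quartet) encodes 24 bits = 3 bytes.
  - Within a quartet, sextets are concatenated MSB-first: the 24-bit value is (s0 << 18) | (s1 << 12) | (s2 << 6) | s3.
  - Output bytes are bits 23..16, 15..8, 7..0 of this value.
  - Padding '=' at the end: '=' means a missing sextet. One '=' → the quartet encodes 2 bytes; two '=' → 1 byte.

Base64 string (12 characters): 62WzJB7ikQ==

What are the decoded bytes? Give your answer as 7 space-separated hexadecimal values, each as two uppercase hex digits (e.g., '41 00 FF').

After char 0 ('6'=58): chars_in_quartet=1 acc=0x3A bytes_emitted=0
After char 1 ('2'=54): chars_in_quartet=2 acc=0xEB6 bytes_emitted=0
After char 2 ('W'=22): chars_in_quartet=3 acc=0x3AD96 bytes_emitted=0
After char 3 ('z'=51): chars_in_quartet=4 acc=0xEB65B3 -> emit EB 65 B3, reset; bytes_emitted=3
After char 4 ('J'=9): chars_in_quartet=1 acc=0x9 bytes_emitted=3
After char 5 ('B'=1): chars_in_quartet=2 acc=0x241 bytes_emitted=3
After char 6 ('7'=59): chars_in_quartet=3 acc=0x907B bytes_emitted=3
After char 7 ('i'=34): chars_in_quartet=4 acc=0x241EE2 -> emit 24 1E E2, reset; bytes_emitted=6
After char 8 ('k'=36): chars_in_quartet=1 acc=0x24 bytes_emitted=6
After char 9 ('Q'=16): chars_in_quartet=2 acc=0x910 bytes_emitted=6
Padding '==': partial quartet acc=0x910 -> emit 91; bytes_emitted=7

Answer: EB 65 B3 24 1E E2 91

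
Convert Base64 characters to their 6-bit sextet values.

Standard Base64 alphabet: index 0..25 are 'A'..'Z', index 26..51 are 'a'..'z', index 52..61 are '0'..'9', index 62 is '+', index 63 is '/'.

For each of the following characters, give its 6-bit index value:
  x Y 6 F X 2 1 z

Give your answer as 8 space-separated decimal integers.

'x': a..z range, 26 + ord('x') − ord('a') = 49
'Y': A..Z range, ord('Y') − ord('A') = 24
'6': 0..9 range, 52 + ord('6') − ord('0') = 58
'F': A..Z range, ord('F') − ord('A') = 5
'X': A..Z range, ord('X') − ord('A') = 23
'2': 0..9 range, 52 + ord('2') − ord('0') = 54
'1': 0..9 range, 52 + ord('1') − ord('0') = 53
'z': a..z range, 26 + ord('z') − ord('a') = 51

Answer: 49 24 58 5 23 54 53 51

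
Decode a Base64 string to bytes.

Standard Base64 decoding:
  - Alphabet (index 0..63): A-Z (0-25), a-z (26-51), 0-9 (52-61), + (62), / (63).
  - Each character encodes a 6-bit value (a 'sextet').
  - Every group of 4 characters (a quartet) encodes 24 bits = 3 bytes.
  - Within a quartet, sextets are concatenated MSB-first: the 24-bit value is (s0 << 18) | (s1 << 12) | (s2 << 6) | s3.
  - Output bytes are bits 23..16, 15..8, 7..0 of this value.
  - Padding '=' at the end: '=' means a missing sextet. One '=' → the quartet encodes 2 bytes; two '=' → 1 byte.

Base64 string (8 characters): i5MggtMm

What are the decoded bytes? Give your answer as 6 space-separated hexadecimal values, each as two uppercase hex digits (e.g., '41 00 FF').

Answer: 8B 93 20 82 D3 26

Derivation:
After char 0 ('i'=34): chars_in_quartet=1 acc=0x22 bytes_emitted=0
After char 1 ('5'=57): chars_in_quartet=2 acc=0x8B9 bytes_emitted=0
After char 2 ('M'=12): chars_in_quartet=3 acc=0x22E4C bytes_emitted=0
After char 3 ('g'=32): chars_in_quartet=4 acc=0x8B9320 -> emit 8B 93 20, reset; bytes_emitted=3
After char 4 ('g'=32): chars_in_quartet=1 acc=0x20 bytes_emitted=3
After char 5 ('t'=45): chars_in_quartet=2 acc=0x82D bytes_emitted=3
After char 6 ('M'=12): chars_in_quartet=3 acc=0x20B4C bytes_emitted=3
After char 7 ('m'=38): chars_in_quartet=4 acc=0x82D326 -> emit 82 D3 26, reset; bytes_emitted=6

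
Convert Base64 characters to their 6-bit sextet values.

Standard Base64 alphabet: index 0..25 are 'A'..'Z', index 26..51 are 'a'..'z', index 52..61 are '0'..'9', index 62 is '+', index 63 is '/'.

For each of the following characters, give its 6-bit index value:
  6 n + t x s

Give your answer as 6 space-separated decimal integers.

'6': 0..9 range, 52 + ord('6') − ord('0') = 58
'n': a..z range, 26 + ord('n') − ord('a') = 39
'+': index 62
't': a..z range, 26 + ord('t') − ord('a') = 45
'x': a..z range, 26 + ord('x') − ord('a') = 49
's': a..z range, 26 + ord('s') − ord('a') = 44

Answer: 58 39 62 45 49 44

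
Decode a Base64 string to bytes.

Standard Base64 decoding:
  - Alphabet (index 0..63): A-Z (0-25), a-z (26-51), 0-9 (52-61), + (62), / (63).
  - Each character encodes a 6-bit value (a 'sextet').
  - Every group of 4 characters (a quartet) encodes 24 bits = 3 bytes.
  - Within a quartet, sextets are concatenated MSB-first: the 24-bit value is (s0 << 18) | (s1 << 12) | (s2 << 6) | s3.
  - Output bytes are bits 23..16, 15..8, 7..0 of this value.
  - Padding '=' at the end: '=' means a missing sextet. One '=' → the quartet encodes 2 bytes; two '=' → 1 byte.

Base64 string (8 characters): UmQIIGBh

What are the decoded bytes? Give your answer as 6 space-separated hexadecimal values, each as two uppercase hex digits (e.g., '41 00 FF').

Answer: 52 64 08 20 60 61

Derivation:
After char 0 ('U'=20): chars_in_quartet=1 acc=0x14 bytes_emitted=0
After char 1 ('m'=38): chars_in_quartet=2 acc=0x526 bytes_emitted=0
After char 2 ('Q'=16): chars_in_quartet=3 acc=0x14990 bytes_emitted=0
After char 3 ('I'=8): chars_in_quartet=4 acc=0x526408 -> emit 52 64 08, reset; bytes_emitted=3
After char 4 ('I'=8): chars_in_quartet=1 acc=0x8 bytes_emitted=3
After char 5 ('G'=6): chars_in_quartet=2 acc=0x206 bytes_emitted=3
After char 6 ('B'=1): chars_in_quartet=3 acc=0x8181 bytes_emitted=3
After char 7 ('h'=33): chars_in_quartet=4 acc=0x206061 -> emit 20 60 61, reset; bytes_emitted=6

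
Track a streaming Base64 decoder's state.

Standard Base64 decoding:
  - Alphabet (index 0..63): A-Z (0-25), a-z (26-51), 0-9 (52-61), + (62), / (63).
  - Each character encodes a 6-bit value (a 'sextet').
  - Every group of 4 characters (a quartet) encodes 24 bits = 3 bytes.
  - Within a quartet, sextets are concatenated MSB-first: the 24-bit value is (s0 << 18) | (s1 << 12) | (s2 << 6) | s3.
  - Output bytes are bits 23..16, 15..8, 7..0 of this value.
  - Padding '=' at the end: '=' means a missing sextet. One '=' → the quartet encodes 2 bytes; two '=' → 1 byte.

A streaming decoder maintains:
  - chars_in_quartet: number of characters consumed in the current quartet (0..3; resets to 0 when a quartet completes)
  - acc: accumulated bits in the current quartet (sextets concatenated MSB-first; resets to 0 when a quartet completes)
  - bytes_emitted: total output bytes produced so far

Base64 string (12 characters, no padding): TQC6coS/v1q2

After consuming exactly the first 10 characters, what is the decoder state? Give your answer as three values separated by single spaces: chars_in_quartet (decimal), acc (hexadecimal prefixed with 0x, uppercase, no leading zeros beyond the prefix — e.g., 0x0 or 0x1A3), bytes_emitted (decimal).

After char 0 ('T'=19): chars_in_quartet=1 acc=0x13 bytes_emitted=0
After char 1 ('Q'=16): chars_in_quartet=2 acc=0x4D0 bytes_emitted=0
After char 2 ('C'=2): chars_in_quartet=3 acc=0x13402 bytes_emitted=0
After char 3 ('6'=58): chars_in_quartet=4 acc=0x4D00BA -> emit 4D 00 BA, reset; bytes_emitted=3
After char 4 ('c'=28): chars_in_quartet=1 acc=0x1C bytes_emitted=3
After char 5 ('o'=40): chars_in_quartet=2 acc=0x728 bytes_emitted=3
After char 6 ('S'=18): chars_in_quartet=3 acc=0x1CA12 bytes_emitted=3
After char 7 ('/'=63): chars_in_quartet=4 acc=0x7284BF -> emit 72 84 BF, reset; bytes_emitted=6
After char 8 ('v'=47): chars_in_quartet=1 acc=0x2F bytes_emitted=6
After char 9 ('1'=53): chars_in_quartet=2 acc=0xBF5 bytes_emitted=6

Answer: 2 0xBF5 6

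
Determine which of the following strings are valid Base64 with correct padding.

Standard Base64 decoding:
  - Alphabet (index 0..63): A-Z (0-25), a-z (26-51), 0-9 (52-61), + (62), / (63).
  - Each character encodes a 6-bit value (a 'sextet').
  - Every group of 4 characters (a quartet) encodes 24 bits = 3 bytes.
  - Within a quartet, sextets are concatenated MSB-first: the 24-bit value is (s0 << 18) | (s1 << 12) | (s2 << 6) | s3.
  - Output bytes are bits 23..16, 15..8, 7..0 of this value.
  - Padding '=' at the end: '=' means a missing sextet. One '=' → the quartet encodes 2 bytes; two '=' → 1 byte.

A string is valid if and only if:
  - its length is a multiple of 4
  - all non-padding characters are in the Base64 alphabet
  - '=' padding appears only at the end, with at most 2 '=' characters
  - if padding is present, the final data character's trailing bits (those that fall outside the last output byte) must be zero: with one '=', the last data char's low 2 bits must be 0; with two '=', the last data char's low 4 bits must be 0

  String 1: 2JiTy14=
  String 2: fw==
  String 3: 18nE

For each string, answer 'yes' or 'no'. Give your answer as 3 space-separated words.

String 1: '2JiTy14=' → valid
String 2: 'fw==' → valid
String 3: '18nE' → valid

Answer: yes yes yes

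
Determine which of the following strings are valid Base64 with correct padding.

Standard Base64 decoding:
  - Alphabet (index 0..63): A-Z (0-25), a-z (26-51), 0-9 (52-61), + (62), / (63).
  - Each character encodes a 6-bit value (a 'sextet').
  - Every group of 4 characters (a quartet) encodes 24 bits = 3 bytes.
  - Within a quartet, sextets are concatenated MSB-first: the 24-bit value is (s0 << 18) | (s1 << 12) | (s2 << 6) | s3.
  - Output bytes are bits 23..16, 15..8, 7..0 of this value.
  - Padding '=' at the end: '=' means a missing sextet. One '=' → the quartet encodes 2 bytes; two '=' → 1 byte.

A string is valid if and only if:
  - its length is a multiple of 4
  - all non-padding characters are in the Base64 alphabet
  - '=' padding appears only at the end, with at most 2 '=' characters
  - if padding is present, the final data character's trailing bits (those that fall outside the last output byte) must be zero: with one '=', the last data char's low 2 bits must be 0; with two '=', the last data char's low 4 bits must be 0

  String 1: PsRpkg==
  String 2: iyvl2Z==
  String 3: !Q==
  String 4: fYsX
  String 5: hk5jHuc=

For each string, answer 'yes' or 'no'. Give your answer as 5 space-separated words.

String 1: 'PsRpkg==' → valid
String 2: 'iyvl2Z==' → invalid (bad trailing bits)
String 3: '!Q==' → invalid (bad char(s): ['!'])
String 4: 'fYsX' → valid
String 5: 'hk5jHuc=' → valid

Answer: yes no no yes yes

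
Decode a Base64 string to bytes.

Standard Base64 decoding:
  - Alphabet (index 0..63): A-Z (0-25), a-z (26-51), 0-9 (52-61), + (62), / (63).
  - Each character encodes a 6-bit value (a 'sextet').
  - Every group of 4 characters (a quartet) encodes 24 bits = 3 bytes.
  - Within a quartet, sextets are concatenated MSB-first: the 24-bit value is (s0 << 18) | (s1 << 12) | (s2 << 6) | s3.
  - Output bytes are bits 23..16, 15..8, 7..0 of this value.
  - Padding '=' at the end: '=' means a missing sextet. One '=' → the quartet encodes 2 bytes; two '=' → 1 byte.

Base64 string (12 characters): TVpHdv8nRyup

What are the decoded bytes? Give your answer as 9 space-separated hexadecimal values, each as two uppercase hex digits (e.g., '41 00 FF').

After char 0 ('T'=19): chars_in_quartet=1 acc=0x13 bytes_emitted=0
After char 1 ('V'=21): chars_in_quartet=2 acc=0x4D5 bytes_emitted=0
After char 2 ('p'=41): chars_in_quartet=3 acc=0x13569 bytes_emitted=0
After char 3 ('H'=7): chars_in_quartet=4 acc=0x4D5A47 -> emit 4D 5A 47, reset; bytes_emitted=3
After char 4 ('d'=29): chars_in_quartet=1 acc=0x1D bytes_emitted=3
After char 5 ('v'=47): chars_in_quartet=2 acc=0x76F bytes_emitted=3
After char 6 ('8'=60): chars_in_quartet=3 acc=0x1DBFC bytes_emitted=3
After char 7 ('n'=39): chars_in_quartet=4 acc=0x76FF27 -> emit 76 FF 27, reset; bytes_emitted=6
After char 8 ('R'=17): chars_in_quartet=1 acc=0x11 bytes_emitted=6
After char 9 ('y'=50): chars_in_quartet=2 acc=0x472 bytes_emitted=6
After char 10 ('u'=46): chars_in_quartet=3 acc=0x11CAE bytes_emitted=6
After char 11 ('p'=41): chars_in_quartet=4 acc=0x472BA9 -> emit 47 2B A9, reset; bytes_emitted=9

Answer: 4D 5A 47 76 FF 27 47 2B A9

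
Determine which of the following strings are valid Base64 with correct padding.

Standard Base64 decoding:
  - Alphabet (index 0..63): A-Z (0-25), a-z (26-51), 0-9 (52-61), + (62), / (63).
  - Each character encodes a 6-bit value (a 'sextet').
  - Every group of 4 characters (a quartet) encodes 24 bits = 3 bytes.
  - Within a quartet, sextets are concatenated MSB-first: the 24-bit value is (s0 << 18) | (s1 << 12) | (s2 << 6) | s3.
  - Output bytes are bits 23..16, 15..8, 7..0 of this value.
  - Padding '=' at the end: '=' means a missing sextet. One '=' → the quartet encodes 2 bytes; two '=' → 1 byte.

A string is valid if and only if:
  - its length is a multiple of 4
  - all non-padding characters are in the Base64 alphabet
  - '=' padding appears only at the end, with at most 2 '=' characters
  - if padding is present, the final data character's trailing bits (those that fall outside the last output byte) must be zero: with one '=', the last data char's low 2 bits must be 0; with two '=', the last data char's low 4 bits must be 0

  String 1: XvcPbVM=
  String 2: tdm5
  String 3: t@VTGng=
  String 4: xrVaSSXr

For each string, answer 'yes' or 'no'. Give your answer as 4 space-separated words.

Answer: yes yes no yes

Derivation:
String 1: 'XvcPbVM=' → valid
String 2: 'tdm5' → valid
String 3: 't@VTGng=' → invalid (bad char(s): ['@'])
String 4: 'xrVaSSXr' → valid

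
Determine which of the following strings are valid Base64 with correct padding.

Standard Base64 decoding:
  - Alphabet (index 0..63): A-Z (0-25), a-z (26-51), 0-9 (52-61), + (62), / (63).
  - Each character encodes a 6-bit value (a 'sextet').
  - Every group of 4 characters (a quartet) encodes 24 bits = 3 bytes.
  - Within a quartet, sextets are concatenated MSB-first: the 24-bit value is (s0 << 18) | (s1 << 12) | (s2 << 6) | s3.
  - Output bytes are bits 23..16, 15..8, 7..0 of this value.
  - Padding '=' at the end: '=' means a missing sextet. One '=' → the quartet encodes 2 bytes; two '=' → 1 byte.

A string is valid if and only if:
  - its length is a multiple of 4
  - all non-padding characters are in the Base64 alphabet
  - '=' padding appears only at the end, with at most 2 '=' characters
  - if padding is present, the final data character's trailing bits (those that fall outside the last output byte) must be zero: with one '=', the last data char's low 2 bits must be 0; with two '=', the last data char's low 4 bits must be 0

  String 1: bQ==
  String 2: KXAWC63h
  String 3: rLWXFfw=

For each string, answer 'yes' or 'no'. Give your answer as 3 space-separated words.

Answer: yes yes yes

Derivation:
String 1: 'bQ==' → valid
String 2: 'KXAWC63h' → valid
String 3: 'rLWXFfw=' → valid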